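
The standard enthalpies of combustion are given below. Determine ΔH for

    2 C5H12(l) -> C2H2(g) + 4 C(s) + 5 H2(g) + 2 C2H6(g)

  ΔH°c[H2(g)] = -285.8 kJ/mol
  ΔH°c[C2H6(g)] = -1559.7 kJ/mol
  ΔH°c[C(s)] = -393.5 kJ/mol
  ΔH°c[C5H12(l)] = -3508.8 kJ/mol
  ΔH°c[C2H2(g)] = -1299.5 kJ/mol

Using ΔH = Σ nΔHc°(reactants) − Σ nΔHc°(products):
= [2·(-3508.8)] − [1·(-1299.5) + 4·(-393.5) + 5·(-285.8) + 2·(-1559.7)]
= 404.3 kJ/mol

ΔH = 404.3 kJ/mol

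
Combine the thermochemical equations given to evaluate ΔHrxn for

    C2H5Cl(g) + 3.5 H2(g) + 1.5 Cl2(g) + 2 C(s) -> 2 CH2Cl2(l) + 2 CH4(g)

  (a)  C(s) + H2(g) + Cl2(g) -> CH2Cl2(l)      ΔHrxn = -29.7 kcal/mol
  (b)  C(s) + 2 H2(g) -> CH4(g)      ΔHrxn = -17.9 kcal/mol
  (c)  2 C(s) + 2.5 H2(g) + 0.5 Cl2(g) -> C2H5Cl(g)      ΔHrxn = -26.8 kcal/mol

(a) × 2: (2)·(-29.7) = -59.4 kcal/mol
(b) × 2: (2)·(-17.9) = -35.8 kcal/mol
(c) reversed: +26.8 kcal/mol
ΔHrxn = (2)·(-29.7) + (2)·(-17.9) + (-1)·(-26.8) = -68.4 kcal/mol

ΔHrxn = -68.4 kcal/mol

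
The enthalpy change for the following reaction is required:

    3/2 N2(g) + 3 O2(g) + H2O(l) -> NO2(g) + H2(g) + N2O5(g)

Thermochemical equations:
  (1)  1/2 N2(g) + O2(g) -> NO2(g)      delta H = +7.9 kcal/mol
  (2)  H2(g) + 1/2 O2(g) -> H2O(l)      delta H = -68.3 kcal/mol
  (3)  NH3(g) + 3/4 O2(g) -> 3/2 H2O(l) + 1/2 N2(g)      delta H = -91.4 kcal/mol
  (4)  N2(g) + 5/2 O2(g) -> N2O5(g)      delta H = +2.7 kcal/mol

(1) as written (NO2(g) already on the product side): +7.9 kcal/mol
(2) reversed (reverse to put H2(g) on the product side): +68.3 kcal/mol
(3): not needed (NH3(g) appears nowhere else).
(4) as written (N2O5(g) already on the product side): +2.7 kcal/mol
Since enthalpy is a state function, delta H = (+7.9) + (+68.3) + (+2.7) = 78.9 kcal/mol

delta H = 78.9 kcal/mol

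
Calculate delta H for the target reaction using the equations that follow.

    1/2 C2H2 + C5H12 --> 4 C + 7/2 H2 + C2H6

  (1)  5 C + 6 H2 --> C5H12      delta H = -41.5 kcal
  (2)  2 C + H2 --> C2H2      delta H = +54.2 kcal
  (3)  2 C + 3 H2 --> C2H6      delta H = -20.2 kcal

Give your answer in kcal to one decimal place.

(1) reversed: +41.5 kcal
(2) reversed and × 1/2: (-1/2)·(+54.2) = -27.1 kcal
(3) as written: -20.2 kcal
delta H = (-1)·(-41.5) + (-1/2)·(+54.2) + (1)·(-20.2) = -5.8 kcal

delta H = -5.8 kcal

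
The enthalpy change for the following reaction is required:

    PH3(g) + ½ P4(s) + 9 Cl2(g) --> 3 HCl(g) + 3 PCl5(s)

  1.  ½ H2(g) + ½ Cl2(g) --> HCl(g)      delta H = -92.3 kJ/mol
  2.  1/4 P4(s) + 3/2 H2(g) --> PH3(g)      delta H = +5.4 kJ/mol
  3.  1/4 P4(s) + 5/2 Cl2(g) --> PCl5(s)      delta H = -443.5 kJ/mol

delta H = -1612.8 kJ/mol

eq. 1 × 3 (scale by 3 for the 3 HCl(g)): (3)·(-92.3) = -276.9 kJ/mol
eq. 2 reversed (reverse to put PH3(g) on the reactant side): -5.4 kJ/mol
eq. 3 × 3 (×3 to match 3 PCl5(s) in the target): (3)·(-443.5) = -1330.5 kJ/mol
delta H = (3)·(-92.3) + (-1)·(+5.4) + (3)·(-443.5) = -1612.8 kJ/mol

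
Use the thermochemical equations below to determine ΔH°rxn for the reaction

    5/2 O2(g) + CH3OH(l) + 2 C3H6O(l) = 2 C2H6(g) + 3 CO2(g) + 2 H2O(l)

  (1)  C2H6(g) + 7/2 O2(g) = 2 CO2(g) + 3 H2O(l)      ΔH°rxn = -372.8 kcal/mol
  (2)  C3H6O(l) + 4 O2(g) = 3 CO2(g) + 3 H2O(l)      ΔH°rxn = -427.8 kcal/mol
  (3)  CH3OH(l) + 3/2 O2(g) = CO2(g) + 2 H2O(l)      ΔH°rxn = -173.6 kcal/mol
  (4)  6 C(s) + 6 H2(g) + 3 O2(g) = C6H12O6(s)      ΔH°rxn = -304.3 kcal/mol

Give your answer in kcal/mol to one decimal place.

ΔH°rxn = -283.6 kcal/mol

(1) reversed and × 2 (reverse to put C2H6(g) on the product side; scale by 2 for the 2 C2H6(g)): (-2)·(-372.8) = +745.6 kcal/mol
(2) × 2 (×2 to match 2 C3H6O(l) in the target): (2)·(-427.8) = -855.6 kcal/mol
(3) as written (CH3OH(l) already on the reactant side): -173.6 kcal/mol
(4): not needed (H2(g) appears nowhere else).
Summing the manipulated equations, ΔH°rxn = (+745.6) + (-855.6) + (-173.6) = -283.6 kcal/mol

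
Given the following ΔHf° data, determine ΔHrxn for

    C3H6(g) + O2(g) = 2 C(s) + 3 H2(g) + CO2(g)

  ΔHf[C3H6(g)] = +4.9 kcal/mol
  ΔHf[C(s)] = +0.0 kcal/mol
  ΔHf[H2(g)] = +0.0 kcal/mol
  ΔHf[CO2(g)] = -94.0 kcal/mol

ΔH°rxn = Σ nΔHf°(products) − Σ nΔHf°(reactants).
Products: 2·(+0.0) + 3·(+0.0) + 1·(-94.0) = -94.0
Reactants: 1·(+4.9) + 1·(+0.0) = +4.9
ΔHrxn = (-94.0) − (+4.9) = -98.9 kcal/mol

ΔHrxn = -98.9 kcal/mol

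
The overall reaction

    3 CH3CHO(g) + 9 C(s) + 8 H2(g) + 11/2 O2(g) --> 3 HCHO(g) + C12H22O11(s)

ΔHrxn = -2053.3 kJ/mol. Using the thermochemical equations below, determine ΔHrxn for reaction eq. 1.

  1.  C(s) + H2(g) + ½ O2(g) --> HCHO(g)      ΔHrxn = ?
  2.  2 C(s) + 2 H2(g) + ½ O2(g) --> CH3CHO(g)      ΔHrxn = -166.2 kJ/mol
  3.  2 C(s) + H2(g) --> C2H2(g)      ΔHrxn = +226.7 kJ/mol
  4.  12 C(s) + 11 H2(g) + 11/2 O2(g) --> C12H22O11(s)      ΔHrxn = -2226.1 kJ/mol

eq. 1 × 3 (scale by 3 for the 3 HCHO(g)): contributes 3·x
eq. 2 reversed and × 3 (CH3CHO(g) must end up as a reactant; ×3 to match 3 CH3CHO(g) in the target): (-3)·(-166.2) = +498.6 kJ/mol
eq. 3: not needed (C2H2(g) appears nowhere else).
eq. 4 as written (C12H22O11(s) already on the product side): -2226.1 kJ/mol
-2053.3 = (+498.6) + (-2226.1) + 3·x
x = (-2053.3 − (-1727.5)) / (3) = -108.6 kJ/mol

ΔHrxn = -108.6 kJ/mol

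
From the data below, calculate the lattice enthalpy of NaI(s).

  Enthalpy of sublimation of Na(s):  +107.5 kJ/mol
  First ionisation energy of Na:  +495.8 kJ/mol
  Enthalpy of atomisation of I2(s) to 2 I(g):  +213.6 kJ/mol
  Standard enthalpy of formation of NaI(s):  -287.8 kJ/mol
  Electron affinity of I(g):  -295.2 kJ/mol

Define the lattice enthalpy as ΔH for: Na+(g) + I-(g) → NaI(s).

ΔHf° = 1·ΔHsub + 1·(ΣIE) + 1/2·D(I2) + 1·EA + U
-287.8 = 1·(+107.5) + 1·(+495.8) + 1/2·(+213.6) + 1·(-295.2) + U
U = -287.8 − (+414.9) = -702.7 kJ/mol

U = -702.7 kJ/mol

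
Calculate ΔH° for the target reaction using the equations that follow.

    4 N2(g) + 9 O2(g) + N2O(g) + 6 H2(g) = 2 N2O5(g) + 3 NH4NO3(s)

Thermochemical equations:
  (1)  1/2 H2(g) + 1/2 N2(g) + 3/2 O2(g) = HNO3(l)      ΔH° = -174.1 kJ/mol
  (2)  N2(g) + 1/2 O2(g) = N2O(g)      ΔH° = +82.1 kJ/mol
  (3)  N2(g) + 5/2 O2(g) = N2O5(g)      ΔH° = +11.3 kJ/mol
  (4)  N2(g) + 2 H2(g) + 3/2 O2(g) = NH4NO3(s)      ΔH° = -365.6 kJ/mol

ΔH° = -1156.3 kJ/mol

(1): not needed.
(2) reversed: -82.1 kJ/mol
(3) × 2: (2)·(+11.3) = +22.6 kJ/mol
(4) × 3: (3)·(-365.6) = -1096.8 kJ/mol
ΔH° = (-82.1) + (+22.6) + (-1096.8) = -1156.3 kJ/mol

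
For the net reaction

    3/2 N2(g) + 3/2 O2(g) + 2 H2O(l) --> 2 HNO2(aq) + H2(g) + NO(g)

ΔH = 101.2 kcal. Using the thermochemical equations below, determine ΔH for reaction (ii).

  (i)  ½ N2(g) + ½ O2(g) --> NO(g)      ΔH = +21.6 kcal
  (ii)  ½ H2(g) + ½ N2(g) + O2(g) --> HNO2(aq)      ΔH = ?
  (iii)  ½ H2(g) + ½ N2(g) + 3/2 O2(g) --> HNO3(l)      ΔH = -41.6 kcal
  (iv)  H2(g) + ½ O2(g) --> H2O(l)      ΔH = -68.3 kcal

(i) as written: +21.6 kcal
(ii) × 2: contributes 2·x
(iii): not needed.
(iv) reversed and × 2: (-2)·(-68.3) = +136.6 kcal
+101.2 = (+21.6) + (+136.6) + 2·x
x = (+101.2 − (+158.2)) / (2) = -28.5 kcal

ΔH = -28.5 kcal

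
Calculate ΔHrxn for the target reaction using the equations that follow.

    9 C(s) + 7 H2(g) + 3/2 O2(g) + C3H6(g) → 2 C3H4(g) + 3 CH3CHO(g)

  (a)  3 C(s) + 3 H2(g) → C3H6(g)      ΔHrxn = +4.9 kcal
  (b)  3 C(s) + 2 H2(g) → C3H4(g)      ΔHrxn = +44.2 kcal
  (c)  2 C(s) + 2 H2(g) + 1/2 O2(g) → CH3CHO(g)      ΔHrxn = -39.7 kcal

(a) reversed: -4.9 kcal
(b) × 2: (2)·(+44.2) = +88.4 kcal
(c) × 3: (3)·(-39.7) = -119.1 kcal
Combining the equations, ΔHrxn = (-4.9) + (+88.4) + (-119.1) = -35.6 kcal

ΔHrxn = -35.6 kcal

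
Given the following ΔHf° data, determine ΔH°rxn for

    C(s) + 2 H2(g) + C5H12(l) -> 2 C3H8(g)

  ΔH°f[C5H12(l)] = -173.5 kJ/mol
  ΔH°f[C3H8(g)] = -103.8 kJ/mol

ΔH°rxn = -34.1 kJ/mol

ΔH°rxn = Σ nΔHf°(products) − Σ nΔHf°(reactants).
Products: 2·(-103.8) = -207.6
Reactants: 1·(+0.0) + 2·(+0.0) + 1·(-173.5) = -173.5
ΔH°rxn = (-207.6) − (-173.5) = -34.1 kJ/mol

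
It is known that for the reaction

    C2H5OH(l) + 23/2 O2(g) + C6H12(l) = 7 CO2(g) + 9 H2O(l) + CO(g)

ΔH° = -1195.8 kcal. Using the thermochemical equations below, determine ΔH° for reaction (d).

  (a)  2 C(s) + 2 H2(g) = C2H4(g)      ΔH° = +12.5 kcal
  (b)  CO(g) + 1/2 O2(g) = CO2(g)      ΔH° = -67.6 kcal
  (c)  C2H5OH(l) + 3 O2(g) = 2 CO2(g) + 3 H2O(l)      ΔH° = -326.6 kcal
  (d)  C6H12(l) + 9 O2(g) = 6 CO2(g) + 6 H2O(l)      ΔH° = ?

ΔH° = -936.8 kcal

(a): not needed (C(s) appears nowhere else).
(b) reversed (reverse to put CO(g) on the product side): +67.6 kcal
(c) as written (C2H5OH(l) already on the reactant side): -326.6 kcal
(d) as written (C6H12(l) already on the reactant side): contributes x
-1195.8 = (+67.6) + (-326.6) + x
x = (-1195.8 − (-259.0)) / (1) = -936.8 kcal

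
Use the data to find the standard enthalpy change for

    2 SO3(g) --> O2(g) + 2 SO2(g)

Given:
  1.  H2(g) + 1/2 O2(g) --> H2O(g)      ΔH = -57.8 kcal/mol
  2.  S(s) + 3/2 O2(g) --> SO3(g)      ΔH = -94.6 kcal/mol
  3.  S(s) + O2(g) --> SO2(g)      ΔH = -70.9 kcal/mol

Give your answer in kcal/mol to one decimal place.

ΔH = 47.4 kcal/mol

eq. 1: not needed (H2O(g) appears nowhere else).
eq. 2 reversed and × 2 (SO3(g) must end up as a reactant; scale by 2 for the 2 SO3(g)): (-2)·(-94.6) = +189.2 kcal/mol
eq. 3 × 2 (×2 to match 2 SO2(g) in the target): (2)·(-70.9) = -141.8 kcal/mol
ΔH = (-2)·(-94.6) + (2)·(-70.9) = 47.4 kcal/mol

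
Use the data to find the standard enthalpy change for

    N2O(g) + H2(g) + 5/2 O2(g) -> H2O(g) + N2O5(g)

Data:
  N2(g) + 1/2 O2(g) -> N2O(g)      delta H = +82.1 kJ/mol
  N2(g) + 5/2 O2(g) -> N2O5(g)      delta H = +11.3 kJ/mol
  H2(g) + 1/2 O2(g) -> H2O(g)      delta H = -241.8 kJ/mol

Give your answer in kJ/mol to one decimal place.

equation 1 reversed (N2O(g) must end up as a reactant): -82.1 kJ/mol
equation 2 as written (N2O5(g) already on the product side): +11.3 kJ/mol
equation 3 as written (H2O(g) already on the product side): -241.8 kJ/mol
Since enthalpy is a state function, delta H = (-1)·(+82.1) + (1)·(+11.3) + (1)·(-241.8) = -312.6 kJ/mol

delta H = -312.6 kJ/mol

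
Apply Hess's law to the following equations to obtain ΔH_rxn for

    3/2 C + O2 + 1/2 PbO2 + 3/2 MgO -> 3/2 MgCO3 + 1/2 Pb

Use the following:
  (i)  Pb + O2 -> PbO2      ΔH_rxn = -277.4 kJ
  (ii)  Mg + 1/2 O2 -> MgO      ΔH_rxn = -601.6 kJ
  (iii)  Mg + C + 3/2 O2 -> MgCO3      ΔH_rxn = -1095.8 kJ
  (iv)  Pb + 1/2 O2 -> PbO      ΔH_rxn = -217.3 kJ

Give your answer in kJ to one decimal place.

ΔH_rxn = -602.6 kJ

(i) reversed and × 1/2 (PbO2 must end up as a reactant; scale by 1/2 for the 1/2 PbO2): (-1/2)·(-277.4) = +138.7 kJ
(ii) reversed and × 3/2 (reverse to put MgO on the reactant side; scale by 3/2 for the 3/2 MgO): (-3/2)·(-601.6) = +902.4 kJ
(iii) × 3/2 (scale by 3/2 for the 3/2 MgCO3): (3/2)·(-1095.8) = -1643.7 kJ
(iv): not needed (PbO appears nowhere else).
ΔH_rxn = (-1/2)·(-277.4) + (-3/2)·(-601.6) + (3/2)·(-1095.8) = -602.6 kJ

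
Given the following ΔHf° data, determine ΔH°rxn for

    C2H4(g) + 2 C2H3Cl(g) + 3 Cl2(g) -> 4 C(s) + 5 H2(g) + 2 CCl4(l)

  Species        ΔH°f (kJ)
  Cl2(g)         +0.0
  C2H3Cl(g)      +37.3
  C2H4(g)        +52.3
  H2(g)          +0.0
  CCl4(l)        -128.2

Products: 4·(+0.0) + 5·(+0.0) + 2·(-128.2) = -256.4
Reactants: 1·(+52.3) + 2·(+37.3) + 3·(+0.0) = +126.9
ΔH°rxn = (-256.4) − (+126.9) = -383.3 kJ

ΔH°rxn = -383.3 kJ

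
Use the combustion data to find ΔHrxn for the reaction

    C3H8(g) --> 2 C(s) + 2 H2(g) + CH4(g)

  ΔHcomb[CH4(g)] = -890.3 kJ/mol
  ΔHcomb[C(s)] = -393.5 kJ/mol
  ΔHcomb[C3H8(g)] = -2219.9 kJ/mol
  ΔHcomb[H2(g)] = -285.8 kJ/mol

Using ΔH = Σ nΔHc°(reactants) − Σ nΔHc°(products):
= [1·(-2219.9)] − [2·(-393.5) + 2·(-285.8) + 1·(-890.3)]
= 29.0 kJ/mol

ΔHrxn = 29.0 kJ/mol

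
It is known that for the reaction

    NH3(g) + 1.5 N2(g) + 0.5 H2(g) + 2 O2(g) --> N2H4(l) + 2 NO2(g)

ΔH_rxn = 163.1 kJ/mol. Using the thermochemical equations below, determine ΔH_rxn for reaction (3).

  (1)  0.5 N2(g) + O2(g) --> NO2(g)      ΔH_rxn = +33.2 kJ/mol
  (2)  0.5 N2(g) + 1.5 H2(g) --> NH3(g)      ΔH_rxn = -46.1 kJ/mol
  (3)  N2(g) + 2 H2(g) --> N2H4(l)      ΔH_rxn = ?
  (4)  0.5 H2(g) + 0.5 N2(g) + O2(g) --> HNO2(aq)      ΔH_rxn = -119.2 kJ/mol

(1) × 2 (×2 to match 2 NO2(g) in the target): (2)·(+33.2) = +66.4 kJ/mol
(2) reversed (NH3(g) must end up as a reactant): +46.1 kJ/mol
(3) as written (N2H4(l) already on the product side): contributes x
(4): not needed (HNO2(aq) appears nowhere else).
+163.1 = (+66.4) + (+46.1) + x
x = (+163.1 − (+112.5)) / (1) = 50.6 kJ/mol

ΔH_rxn = 50.6 kJ/mol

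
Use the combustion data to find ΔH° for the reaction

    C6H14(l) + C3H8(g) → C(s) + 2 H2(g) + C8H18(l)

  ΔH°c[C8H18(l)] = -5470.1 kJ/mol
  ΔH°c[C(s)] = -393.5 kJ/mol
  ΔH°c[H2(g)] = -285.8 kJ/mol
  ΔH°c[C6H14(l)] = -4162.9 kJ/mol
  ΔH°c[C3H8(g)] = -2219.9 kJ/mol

Using ΔH = Σ nΔHc°(reactants) − Σ nΔHc°(products):
= [1·(-4162.9) + 1·(-2219.9)] − [1·(-393.5) + 2·(-285.8) + 1·(-5470.1)]
= 52.4 kJ/mol

ΔH° = 52.4 kJ/mol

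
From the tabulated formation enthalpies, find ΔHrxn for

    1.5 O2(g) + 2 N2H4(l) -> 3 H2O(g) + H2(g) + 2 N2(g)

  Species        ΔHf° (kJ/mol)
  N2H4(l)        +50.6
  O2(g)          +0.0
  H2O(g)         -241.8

ΔHrxn = -826.6 kJ/mol

Products: 3·(-241.8) + 1·(+0.0) + 2·(+0.0) = -725.4
Reactants: 3/2·(+0.0) + 2·(+50.6) = +101.2
ΔHrxn = (-725.4) − (+101.2) = -826.6 kJ/mol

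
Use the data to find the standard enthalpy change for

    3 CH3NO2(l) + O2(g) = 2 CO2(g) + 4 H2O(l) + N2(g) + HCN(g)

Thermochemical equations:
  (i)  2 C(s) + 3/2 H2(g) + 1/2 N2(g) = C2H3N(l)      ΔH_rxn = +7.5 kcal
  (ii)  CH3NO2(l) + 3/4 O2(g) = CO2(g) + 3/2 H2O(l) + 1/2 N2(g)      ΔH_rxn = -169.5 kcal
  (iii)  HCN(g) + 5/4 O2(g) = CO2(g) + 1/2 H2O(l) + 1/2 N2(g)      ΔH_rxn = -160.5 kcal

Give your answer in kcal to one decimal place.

ΔH_rxn = -348.0 kcal

(i): not needed (H2(g) appears nowhere else).
(ii) × 3 (scale by 3 for the 3 CH3NO2(l)): (3)·(-169.5) = -508.5 kcal
(iii) reversed (reverse to put HCN(g) on the product side): +160.5 kcal
ΔH_rxn = (-508.5) + (+160.5) = -348.0 kcal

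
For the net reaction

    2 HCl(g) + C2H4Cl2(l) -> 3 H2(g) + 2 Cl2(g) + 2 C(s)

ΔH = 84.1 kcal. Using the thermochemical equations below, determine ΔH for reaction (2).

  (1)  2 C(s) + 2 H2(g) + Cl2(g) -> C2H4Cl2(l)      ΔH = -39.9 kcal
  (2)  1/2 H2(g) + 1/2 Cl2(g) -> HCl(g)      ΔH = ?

(1) reversed (reverse to put C2H4Cl2(l) on the reactant side): +39.9 kcal
(2) reversed and × 2 (reverse to put HCl(g) on the reactant side; ×2 to match 2 HCl(g) in the target): contributes −2·x
+84.1 = (+39.9) − 2·x
x = (+84.1 − (+39.9)) / (-2) = -22.1 kcal

ΔH = -22.1 kcal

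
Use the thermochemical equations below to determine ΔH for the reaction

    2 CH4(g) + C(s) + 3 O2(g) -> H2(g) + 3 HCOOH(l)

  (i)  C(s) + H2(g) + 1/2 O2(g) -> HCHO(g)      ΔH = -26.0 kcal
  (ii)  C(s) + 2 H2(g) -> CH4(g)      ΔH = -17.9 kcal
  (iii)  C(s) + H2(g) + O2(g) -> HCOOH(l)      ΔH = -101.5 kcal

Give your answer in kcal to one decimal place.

(i): not needed (HCHO(g) appears nowhere else).
(ii) reversed and × 2 (CH4(g) must end up as a reactant; ×2 to match 2 CH4(g) in the target): (-2)·(-17.9) = +35.8 kcal
(iii) × 3 (scale by 3 for the 3 HCOOH(l)): (3)·(-101.5) = -304.5 kcal
ΔH = (-2)·(-17.9) + (3)·(-101.5) = -268.7 kcal

ΔH = -268.7 kcal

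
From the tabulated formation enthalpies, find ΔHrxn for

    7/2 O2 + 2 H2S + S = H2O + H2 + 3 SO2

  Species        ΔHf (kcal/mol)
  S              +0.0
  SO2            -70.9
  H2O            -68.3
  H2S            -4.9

ΔHrxn = -271.2 kcal/mol

ΔH°rxn = Σ nΔHf°(products) − Σ nΔHf°(reactants).
Products: 1·(-68.3) + 1·(+0.0) + 3·(-70.9) = -281.0
Reactants: 7/2·(+0.0) + 2·(-4.9) + 1·(+0.0) = -9.8
ΔHrxn = (-281.0) − (-9.8) = -271.2 kcal/mol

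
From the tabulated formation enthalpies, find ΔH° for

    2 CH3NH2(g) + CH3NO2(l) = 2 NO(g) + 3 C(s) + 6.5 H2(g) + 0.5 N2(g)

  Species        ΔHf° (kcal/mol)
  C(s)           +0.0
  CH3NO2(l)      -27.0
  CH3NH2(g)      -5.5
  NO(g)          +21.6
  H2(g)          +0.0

Products: 2·(+21.6) + 3·(+0.0) + 13/2·(+0.0) + 1/2·(+0.0) = +43.2
Reactants: 2·(-5.5) + 1·(-27.0) = -38.0
ΔH° = (+43.2) − (-38.0) = 81.2 kcal/mol

ΔH° = 81.2 kcal/mol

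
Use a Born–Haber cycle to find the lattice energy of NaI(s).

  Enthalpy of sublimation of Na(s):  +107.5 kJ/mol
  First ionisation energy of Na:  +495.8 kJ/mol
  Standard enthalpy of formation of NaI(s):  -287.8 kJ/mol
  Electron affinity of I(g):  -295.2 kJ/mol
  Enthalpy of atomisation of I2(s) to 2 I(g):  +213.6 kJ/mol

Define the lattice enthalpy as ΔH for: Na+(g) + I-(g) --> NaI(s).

U = -702.7 kJ/mol

ΔHf° = 1·ΔHsub + 1·(ΣIE) + 1/2·D(I2) + 1·EA + U
-287.8 = 1·(+107.5) + 1·(+495.8) + 1/2·(+213.6) + 1·(-295.2) + U
U = -287.8 − (+414.9) = -702.7 kJ/mol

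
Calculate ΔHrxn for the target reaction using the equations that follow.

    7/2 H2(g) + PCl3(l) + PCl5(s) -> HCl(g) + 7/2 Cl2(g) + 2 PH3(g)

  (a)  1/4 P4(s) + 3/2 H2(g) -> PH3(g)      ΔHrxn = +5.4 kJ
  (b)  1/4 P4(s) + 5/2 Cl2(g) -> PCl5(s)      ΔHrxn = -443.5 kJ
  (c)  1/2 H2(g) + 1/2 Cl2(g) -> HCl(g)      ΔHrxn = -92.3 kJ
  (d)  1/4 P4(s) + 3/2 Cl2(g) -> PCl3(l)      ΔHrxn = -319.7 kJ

(a) × 2: (2)·(+5.4) = +10.8 kJ
(b) reversed: +443.5 kJ
(c) as written: -92.3 kJ
(d) reversed: +319.7 kJ
Since enthalpy is a state function, ΔHrxn = (+10.8) + (+443.5) + (-92.3) + (+319.7) = 681.7 kJ

ΔHrxn = 681.7 kJ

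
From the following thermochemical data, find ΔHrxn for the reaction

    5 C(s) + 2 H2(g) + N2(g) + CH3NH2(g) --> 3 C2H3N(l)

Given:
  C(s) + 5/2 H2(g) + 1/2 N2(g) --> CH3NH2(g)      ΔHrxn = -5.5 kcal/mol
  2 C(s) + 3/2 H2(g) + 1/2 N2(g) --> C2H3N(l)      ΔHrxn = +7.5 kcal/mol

equation 1 reversed: +5.5 kcal/mol
equation 2 × 3: (3)·(+7.5) = +22.5 kcal/mol
ΔHrxn = (-1)·(-5.5) + (3)·(+7.5) = 28.0 kcal/mol

ΔHrxn = 28.0 kcal/mol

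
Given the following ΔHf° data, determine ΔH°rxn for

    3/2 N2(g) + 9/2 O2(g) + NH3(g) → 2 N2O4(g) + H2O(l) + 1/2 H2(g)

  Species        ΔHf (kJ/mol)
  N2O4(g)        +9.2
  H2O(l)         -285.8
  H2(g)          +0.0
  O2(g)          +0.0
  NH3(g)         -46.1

ΔH°rxn = -221.3 kJ/mol

Products: 2·(+9.2) + 1·(-285.8) + 1/2·(+0.0) = -267.4
Reactants: 3/2·(+0.0) + 9/2·(+0.0) + 1·(-46.1) = -46.1
ΔH°rxn = (-267.4) − (-46.1) = -221.3 kJ/mol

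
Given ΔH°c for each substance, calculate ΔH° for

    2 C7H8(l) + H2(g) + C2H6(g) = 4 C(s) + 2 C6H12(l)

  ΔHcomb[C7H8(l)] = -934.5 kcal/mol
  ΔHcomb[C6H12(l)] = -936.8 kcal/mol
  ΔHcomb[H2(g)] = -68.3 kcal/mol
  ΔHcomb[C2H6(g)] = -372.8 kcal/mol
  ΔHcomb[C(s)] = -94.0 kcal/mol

With combustion enthalpies, reactants minus products:
= [2·(-934.5) + 1·(-68.3) + 1·(-372.8)] − [4·(-94.0) + 2·(-936.8)]
= -60.5 kcal/mol

ΔH° = -60.5 kcal/mol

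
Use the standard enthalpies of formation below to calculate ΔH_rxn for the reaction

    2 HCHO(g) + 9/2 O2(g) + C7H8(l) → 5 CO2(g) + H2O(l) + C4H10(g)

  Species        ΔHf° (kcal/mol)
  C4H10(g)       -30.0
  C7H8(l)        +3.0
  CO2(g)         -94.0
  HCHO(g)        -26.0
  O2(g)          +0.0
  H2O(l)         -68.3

ΔH_rxn = -519.3 kcal/mol

ΔH°rxn = Σ nΔHf°(products) − Σ nΔHf°(reactants).
Products: 5·(-94.0) + 1·(-68.3) + 1·(-30.0) = -568.3
Reactants: 2·(-26.0) + 9/2·(+0.0) + 1·(+3.0) = -49.0
ΔH_rxn = (-568.3) − (-49.0) = -519.3 kcal/mol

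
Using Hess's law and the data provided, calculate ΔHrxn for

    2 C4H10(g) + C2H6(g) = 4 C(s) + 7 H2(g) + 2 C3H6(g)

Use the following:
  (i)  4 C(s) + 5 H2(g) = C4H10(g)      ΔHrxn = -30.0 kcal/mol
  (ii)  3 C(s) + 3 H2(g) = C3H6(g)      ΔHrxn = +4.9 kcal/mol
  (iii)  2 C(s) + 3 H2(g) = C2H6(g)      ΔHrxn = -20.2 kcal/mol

ΔHrxn = 90.0 kcal/mol

(i) reversed and × 2 (reverse to put C4H10(g) on the reactant side; scale by 2 for the 2 C4H10(g)): (-2)·(-30.0) = +60.0 kcal/mol
(ii) × 2 (scale by 2 for the 2 C3H6(g)): (2)·(+4.9) = +9.8 kcal/mol
(iii) reversed (reverse to put C2H6(g) on the reactant side): +20.2 kcal/mol
ΔHrxn = (-2)·(-30.0) + (2)·(+4.9) + (-1)·(-20.2) = 90.0 kcal/mol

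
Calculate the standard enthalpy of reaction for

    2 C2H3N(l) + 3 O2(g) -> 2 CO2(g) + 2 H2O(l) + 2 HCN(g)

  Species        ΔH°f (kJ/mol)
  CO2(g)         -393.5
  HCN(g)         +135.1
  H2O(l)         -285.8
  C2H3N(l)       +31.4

ΔH_rxn = -1151.2 kJ/mol

ΔH°rxn = Σ nΔHf°(products) − Σ nΔHf°(reactants).
Products: 2·(-393.5) + 2·(-285.8) + 2·(+135.1) = -1088.4
Reactants: 2·(+31.4) + 3·(+0.0) = +62.8
ΔH_rxn = (-1088.4) − (+62.8) = -1151.2 kJ/mol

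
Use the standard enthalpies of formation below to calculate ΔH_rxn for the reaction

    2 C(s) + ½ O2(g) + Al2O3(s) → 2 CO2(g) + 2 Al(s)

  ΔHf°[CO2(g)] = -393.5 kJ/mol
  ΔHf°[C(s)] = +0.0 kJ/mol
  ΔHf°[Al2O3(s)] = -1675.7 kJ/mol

ΔH_rxn = 888.7 kJ/mol

Products: 2·(-393.5) + 2·(+0.0) = -787.0
Reactants: 2·(+0.0) + 1/2·(+0.0) + 1·(-1675.7) = -1675.7
ΔH_rxn = (-787.0) − (-1675.7) = 888.7 kJ/mol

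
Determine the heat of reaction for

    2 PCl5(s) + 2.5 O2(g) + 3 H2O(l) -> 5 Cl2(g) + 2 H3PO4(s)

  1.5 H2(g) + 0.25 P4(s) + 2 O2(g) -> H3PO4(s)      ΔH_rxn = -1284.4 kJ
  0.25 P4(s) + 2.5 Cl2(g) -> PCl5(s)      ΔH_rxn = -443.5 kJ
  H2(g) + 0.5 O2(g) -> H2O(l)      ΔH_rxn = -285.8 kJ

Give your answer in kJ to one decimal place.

ΔH_rxn = -824.4 kJ

equation 1 × 2 (scale by 2 for the 2 H3PO4(s)): (2)·(-1284.4) = -2568.8 kJ
equation 2 reversed and × 2 (reverse to put PCl5(s) on the reactant side; scale by 2 for the 2 PCl5(s)): (-2)·(-443.5) = +887.0 kJ
equation 3 reversed and × 3 (reverse to put H2O(l) on the reactant side; ×3 to match 3 H2O(l) in the target): (-3)·(-285.8) = +857.4 kJ
Since enthalpy is a state function, ΔH_rxn = (2)·(-1284.4) + (-2)·(-443.5) + (-3)·(-285.8) = -824.4 kJ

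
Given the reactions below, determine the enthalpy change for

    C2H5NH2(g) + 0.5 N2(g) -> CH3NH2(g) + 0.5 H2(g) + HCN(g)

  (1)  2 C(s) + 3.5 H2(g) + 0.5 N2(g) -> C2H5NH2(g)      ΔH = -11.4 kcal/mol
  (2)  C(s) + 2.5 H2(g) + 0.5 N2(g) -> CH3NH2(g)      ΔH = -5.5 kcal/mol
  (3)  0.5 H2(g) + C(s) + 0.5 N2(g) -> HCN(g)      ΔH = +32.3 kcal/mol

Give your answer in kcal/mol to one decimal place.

ΔH = 38.2 kcal/mol

(1) reversed: +11.4 kcal/mol
(2) as written: -5.5 kcal/mol
(3) as written: +32.3 kcal/mol
ΔH = (-1)·(-11.4) + (1)·(-5.5) + (1)·(+32.3) = 38.2 kcal/mol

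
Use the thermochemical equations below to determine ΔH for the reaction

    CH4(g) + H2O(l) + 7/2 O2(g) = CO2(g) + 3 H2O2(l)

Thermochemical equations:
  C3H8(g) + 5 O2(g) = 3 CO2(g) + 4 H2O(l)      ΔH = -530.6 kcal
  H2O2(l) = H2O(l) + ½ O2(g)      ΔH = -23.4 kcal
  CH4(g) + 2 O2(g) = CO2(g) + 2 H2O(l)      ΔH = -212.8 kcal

equation 1: not needed.
equation 2 reversed and × 3: (-3)·(-23.4) = +70.2 kcal
equation 3 as written: -212.8 kcal
Since enthalpy is a state function, ΔH = (+70.2) + (-212.8) = -142.6 kcal

ΔH = -142.6 kcal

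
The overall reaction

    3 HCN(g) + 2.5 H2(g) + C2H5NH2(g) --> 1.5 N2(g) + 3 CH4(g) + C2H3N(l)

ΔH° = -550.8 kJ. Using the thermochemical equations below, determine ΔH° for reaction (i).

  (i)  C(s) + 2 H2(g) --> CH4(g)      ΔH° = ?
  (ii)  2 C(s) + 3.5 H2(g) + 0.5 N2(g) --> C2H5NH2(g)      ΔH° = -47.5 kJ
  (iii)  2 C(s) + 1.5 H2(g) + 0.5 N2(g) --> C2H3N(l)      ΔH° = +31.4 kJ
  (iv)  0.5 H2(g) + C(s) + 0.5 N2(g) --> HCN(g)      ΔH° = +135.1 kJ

(i) × 3 (scale by 3 for the 3 CH4(g)): contributes 3·x
(ii) reversed (reverse to put C2H5NH2(g) on the reactant side): +47.5 kJ
(iii) as written (C2H3N(l) already on the product side): +31.4 kJ
(iv) reversed and × 3 (HCN(g) must end up as a reactant; scale by 3 for the 3 HCN(g)): (-3)·(+135.1) = -405.3 kJ
-550.8 = (+47.5) + (+31.4) + (-405.3) + 3·x
x = (-550.8 − (-326.4)) / (3) = -74.8 kJ

ΔH° = -74.8 kJ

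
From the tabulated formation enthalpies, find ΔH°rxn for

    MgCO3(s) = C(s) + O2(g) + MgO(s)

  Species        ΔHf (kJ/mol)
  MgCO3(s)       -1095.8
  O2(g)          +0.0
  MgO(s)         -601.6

ΔH°rxn = 494.2 kJ/mol

ΔH°rxn = Σ nΔHf°(products) − Σ nΔHf°(reactants).
Products: 1·(+0.0) + 1·(+0.0) + 1·(-601.6) = -601.6
Reactants: 1·(-1095.8) = -1095.8
ΔH°rxn = (-601.6) − (-1095.8) = 494.2 kJ/mol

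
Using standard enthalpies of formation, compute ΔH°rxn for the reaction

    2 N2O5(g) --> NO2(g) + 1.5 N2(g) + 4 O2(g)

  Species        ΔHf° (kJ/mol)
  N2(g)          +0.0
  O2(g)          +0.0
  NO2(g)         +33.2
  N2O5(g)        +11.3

ΔH°rxn = 10.6 kJ/mol

ΔH°rxn = Σ nΔHf°(products) − Σ nΔHf°(reactants).
Products: 1·(+33.2) + 3/2·(+0.0) + 4·(+0.0) = +33.2
Reactants: 2·(+11.3) = +22.6
ΔH°rxn = (+33.2) − (+22.6) = 10.6 kJ/mol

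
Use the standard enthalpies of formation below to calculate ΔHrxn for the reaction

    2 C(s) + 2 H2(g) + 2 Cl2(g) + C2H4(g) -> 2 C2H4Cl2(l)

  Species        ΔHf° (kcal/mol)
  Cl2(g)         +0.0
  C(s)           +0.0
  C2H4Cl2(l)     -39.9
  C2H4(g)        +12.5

ΔH°rxn = Σ nΔHf°(products) − Σ nΔHf°(reactants).
Products: 2·(-39.9) = -79.8
Reactants: 2·(+0.0) + 2·(+0.0) + 2·(+0.0) + 1·(+12.5) = +12.5
ΔHrxn = (-79.8) − (+12.5) = -92.3 kcal/mol

ΔHrxn = -92.3 kcal/mol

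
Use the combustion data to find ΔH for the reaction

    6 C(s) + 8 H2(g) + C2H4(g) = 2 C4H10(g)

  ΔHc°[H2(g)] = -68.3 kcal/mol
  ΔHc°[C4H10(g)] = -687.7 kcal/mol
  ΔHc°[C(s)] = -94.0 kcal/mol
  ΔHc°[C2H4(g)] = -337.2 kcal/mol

Using ΔH = Σ nΔHc°(reactants) − Σ nΔHc°(products):
= [6·(-94.0) + 8·(-68.3) + 1·(-337.2)] − [2·(-687.7)]
= -72.2 kcal/mol

ΔH = -72.2 kcal/mol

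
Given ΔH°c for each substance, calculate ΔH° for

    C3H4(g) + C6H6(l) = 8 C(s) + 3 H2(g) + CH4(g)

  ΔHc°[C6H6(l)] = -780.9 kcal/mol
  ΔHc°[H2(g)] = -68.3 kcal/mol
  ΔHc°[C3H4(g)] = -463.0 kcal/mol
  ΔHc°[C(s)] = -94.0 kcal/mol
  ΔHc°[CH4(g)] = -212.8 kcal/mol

ΔH° = -74.2 kcal/mol

Using ΔH = Σ nΔHc°(reactants) − Σ nΔHc°(products):
= [1·(-463.0) + 1·(-780.9)] − [8·(-94.0) + 3·(-68.3) + 1·(-212.8)]
= -74.2 kcal/mol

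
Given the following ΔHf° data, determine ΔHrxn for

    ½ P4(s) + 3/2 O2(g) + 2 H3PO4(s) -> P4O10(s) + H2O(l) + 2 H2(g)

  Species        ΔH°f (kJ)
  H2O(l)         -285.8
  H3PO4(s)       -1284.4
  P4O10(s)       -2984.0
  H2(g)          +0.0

Products: 1·(-2984.0) + 1·(-285.8) + 2·(+0.0) = -3269.8
Reactants: 1/2·(+0.0) + 3/2·(+0.0) + 2·(-1284.4) = -2568.8
ΔHrxn = (-3269.8) − (-2568.8) = -701.0 kJ

ΔHrxn = -701.0 kJ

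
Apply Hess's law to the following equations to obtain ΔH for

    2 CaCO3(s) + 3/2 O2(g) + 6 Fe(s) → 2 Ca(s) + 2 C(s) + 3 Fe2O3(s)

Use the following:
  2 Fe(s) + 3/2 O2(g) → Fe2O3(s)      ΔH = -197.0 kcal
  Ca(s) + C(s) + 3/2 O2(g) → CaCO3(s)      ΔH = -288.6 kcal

ΔH = -13.8 kcal

equation 1 × 3 (scale by 3 for the 3 Fe2O3(s)): (3)·(-197.0) = -591.0 kcal
equation 2 reversed and × 2 (CaCO3(s) must end up as a reactant; scale by 2 for the 2 CaCO3(s)): (-2)·(-288.6) = +577.2 kcal
ΔH = (-591.0) + (+577.2) = -13.8 kcal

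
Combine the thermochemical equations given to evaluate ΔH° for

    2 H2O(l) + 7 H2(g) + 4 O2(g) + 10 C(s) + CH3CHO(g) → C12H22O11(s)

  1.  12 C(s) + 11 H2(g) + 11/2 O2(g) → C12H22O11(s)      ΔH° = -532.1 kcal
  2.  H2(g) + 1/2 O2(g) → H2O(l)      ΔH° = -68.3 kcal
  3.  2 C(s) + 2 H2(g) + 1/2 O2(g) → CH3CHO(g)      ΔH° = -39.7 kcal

eq. 1 as written: -532.1 kcal
eq. 2 reversed and × 2: (-2)·(-68.3) = +136.6 kcal
eq. 3 reversed: +39.7 kcal
By Hess's law, ΔH° = (-532.1) + (+136.6) + (+39.7) = -355.8 kcal

ΔH° = -355.8 kcal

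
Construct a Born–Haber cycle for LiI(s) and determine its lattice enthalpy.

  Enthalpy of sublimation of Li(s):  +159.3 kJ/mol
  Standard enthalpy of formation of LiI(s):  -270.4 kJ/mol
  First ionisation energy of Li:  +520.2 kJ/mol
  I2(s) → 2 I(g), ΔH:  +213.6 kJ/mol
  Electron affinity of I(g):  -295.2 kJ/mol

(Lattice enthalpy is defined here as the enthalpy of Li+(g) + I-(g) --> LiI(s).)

ΔHf° = 1·ΔHsub + 1·(ΣIE) + 1/2·D(I2) + 1·EA + U
-270.4 = 1·(+159.3) + 1·(+520.2) + 1/2·(+213.6) + 1·(-295.2) + U
U = -270.4 − (+491.1) = -761.5 kJ/mol

U = -761.5 kJ/mol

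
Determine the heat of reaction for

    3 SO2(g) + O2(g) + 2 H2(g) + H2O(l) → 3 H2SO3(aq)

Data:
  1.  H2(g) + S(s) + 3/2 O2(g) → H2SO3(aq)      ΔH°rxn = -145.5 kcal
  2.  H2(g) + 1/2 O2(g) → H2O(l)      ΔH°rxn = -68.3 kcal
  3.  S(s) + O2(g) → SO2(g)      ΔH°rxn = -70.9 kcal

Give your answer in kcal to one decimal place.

eq. 1 × 3 (×3 to match 3 H2SO3(aq) in the target): (3)·(-145.5) = -436.5 kcal
eq. 2 reversed (reverse to put H2O(l) on the reactant side): +68.3 kcal
eq. 3 reversed and × 3 (SO2(g) must end up as a reactant; scale by 3 for the 3 SO2(g)): (-3)·(-70.9) = +212.7 kcal
Summing the manipulated equations, ΔH°rxn = (3)·(-145.5) + (-1)·(-68.3) + (-3)·(-70.9) = -155.5 kcal

ΔH°rxn = -155.5 kcal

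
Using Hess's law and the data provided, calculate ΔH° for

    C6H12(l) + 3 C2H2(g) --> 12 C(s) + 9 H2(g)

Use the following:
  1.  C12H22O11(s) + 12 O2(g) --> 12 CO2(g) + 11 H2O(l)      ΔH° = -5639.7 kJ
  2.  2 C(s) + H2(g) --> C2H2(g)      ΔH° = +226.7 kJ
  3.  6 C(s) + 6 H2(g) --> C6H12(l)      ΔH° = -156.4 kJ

ΔH° = -523.7 kJ

eq. 1: not needed.
eq. 2 reversed and × 3: (-3)·(+226.7) = -680.1 kJ
eq. 3 reversed: +156.4 kJ
Combining the equations, ΔH° = (-680.1) + (+156.4) = -523.7 kJ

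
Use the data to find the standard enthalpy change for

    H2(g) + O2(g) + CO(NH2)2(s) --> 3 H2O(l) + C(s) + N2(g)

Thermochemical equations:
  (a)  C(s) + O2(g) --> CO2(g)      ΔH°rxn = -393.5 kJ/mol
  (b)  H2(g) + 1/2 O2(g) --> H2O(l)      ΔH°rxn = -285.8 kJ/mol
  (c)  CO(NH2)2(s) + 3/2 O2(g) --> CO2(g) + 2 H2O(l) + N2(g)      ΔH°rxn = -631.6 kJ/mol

ΔH°rxn = -523.9 kJ/mol

(a) reversed: +393.5 kJ/mol
(b) as written: -285.8 kJ/mol
(c) as written: -631.6 kJ/mol
ΔH°rxn = (+393.5) + (-285.8) + (-631.6) = -523.9 kJ/mol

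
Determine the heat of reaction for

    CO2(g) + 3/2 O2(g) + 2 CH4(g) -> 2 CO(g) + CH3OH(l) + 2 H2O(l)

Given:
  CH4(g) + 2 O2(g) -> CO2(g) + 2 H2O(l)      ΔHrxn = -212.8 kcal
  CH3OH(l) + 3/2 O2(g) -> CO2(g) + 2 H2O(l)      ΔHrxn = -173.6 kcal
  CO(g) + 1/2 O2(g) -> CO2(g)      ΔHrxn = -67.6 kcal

equation 1 × 2: (2)·(-212.8) = -425.6 kcal
equation 2 reversed: +173.6 kcal
equation 3 reversed and × 2: (-2)·(-67.6) = +135.2 kcal
Since enthalpy is a state function, ΔHrxn = (2)·(-212.8) + (-1)·(-173.6) + (-2)·(-67.6) = -116.8 kcal

ΔHrxn = -116.8 kcal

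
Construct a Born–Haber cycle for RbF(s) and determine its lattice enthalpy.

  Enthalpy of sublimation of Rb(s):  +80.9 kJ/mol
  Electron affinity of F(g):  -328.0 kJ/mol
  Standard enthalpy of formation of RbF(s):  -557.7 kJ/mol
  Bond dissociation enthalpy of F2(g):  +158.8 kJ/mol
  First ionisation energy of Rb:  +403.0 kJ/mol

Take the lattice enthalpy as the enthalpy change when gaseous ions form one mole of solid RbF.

U = -793.0 kJ/mol

ΔHf° = 1·ΔHsub + 1·(ΣIE) + 1/2·D(F2) + 1·EA + U
-557.7 = 1·(+80.9) + 1·(+403.0) + 1/2·(+158.8) + 1·(-328.0) + U
U = -557.7 − (+235.3) = -793.0 kJ/mol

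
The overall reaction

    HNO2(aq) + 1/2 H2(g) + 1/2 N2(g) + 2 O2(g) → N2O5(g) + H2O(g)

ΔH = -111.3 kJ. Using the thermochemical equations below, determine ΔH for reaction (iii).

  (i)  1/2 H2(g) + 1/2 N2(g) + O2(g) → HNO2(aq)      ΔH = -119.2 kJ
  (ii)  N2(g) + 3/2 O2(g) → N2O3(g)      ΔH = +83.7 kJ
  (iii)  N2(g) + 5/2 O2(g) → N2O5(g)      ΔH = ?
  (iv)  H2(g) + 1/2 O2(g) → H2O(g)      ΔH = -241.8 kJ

ΔH = 11.3 kJ

(i) reversed: +119.2 kJ
(ii): not needed.
(iii) as written: contributes x
(iv) as written: -241.8 kJ
-111.3 = (+119.2) + (-241.8) + x
x = (-111.3 − (-122.6)) / (1) = 11.3 kJ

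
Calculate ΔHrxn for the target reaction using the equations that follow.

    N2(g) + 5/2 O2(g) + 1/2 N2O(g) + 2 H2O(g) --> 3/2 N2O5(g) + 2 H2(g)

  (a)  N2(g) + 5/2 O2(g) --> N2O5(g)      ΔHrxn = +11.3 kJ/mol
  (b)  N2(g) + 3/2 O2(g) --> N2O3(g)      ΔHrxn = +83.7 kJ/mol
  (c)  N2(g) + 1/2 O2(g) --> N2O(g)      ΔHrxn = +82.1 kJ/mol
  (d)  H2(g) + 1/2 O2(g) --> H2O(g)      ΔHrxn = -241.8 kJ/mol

ΔHrxn = 459.5 kJ/mol

(a) × 3/2: (3/2)·(+11.3) = +16.95 kJ/mol
(b): not needed.
(c) reversed and × 1/2: (-1/2)·(+82.1) = -41.05 kJ/mol
(d) reversed and × 2: (-2)·(-241.8) = +483.6 kJ/mol
Combining the equations, ΔHrxn = (3/2)·(+11.3) + (-1/2)·(+82.1) + (-2)·(-241.8) = 459.5 kJ/mol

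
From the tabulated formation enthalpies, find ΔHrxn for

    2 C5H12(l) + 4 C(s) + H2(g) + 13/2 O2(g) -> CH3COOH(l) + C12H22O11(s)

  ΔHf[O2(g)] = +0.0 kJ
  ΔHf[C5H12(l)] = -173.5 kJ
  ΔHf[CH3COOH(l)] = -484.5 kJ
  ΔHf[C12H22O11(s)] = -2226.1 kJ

ΔH°rxn = Σ nΔHf°(products) − Σ nΔHf°(reactants).
Products: 1·(-484.5) + 1·(-2226.1) = -2710.6
Reactants: 2·(-173.5) + 4·(+0.0) + 1·(+0.0) + 13/2·(+0.0) = -347.0
ΔHrxn = (-2710.6) − (-347.0) = -2363.6 kJ

ΔHrxn = -2363.6 kJ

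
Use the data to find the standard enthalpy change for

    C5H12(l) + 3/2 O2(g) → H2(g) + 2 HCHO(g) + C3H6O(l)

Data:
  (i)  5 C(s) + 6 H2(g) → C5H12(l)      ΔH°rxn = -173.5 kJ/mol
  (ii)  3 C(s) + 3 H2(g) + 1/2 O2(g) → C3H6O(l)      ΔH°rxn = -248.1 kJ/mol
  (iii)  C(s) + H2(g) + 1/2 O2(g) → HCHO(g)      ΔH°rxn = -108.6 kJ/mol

ΔH°rxn = -291.8 kJ/mol

(i) reversed (C5H12(l) must end up as a reactant): +173.5 kJ/mol
(ii) as written (C3H6O(l) already on the product side): -248.1 kJ/mol
(iii) × 2 (scale by 2 for the 2 HCHO(g)): (2)·(-108.6) = -217.2 kJ/mol
ΔH°rxn = (+173.5) + (-248.1) + (-217.2) = -291.8 kJ/mol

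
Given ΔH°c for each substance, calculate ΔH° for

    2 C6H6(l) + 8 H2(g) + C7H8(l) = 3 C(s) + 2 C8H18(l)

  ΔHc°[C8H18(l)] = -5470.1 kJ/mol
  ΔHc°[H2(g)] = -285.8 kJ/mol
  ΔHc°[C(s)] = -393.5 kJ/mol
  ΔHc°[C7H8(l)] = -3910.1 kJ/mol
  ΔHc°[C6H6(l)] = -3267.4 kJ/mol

Using ΔH = Σ nΔHc°(reactants) − Σ nΔHc°(products):
= [2·(-3267.4) + 8·(-285.8) + 1·(-3910.1)] − [3·(-393.5) + 2·(-5470.1)]
= -610.6 kJ/mol

ΔH° = -610.6 kJ/mol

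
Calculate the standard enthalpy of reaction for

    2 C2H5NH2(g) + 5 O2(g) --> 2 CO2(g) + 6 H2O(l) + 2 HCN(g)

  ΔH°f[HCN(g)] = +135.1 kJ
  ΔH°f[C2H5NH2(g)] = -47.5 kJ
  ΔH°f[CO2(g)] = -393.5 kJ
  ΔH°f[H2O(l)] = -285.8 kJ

ΔH°rxn = Σ nΔHf°(products) − Σ nΔHf°(reactants).
Products: 2·(-393.5) + 6·(-285.8) + 2·(+135.1) = -2231.6
Reactants: 2·(-47.5) + 5·(+0.0) = -95.0
ΔH_rxn = (-2231.6) − (-95.0) = -2136.6 kJ

ΔH_rxn = -2136.6 kJ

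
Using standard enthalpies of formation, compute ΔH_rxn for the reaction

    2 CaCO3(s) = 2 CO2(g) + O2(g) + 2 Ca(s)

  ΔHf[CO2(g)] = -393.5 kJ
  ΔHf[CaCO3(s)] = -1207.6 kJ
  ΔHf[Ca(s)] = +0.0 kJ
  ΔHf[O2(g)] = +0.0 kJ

ΔH°rxn = Σ nΔHf°(products) − Σ nΔHf°(reactants).
Products: 2·(-393.5) + 1·(+0.0) + 2·(+0.0) = -787.0
Reactants: 2·(-1207.6) = -2415.2
ΔH_rxn = (-787.0) − (-2415.2) = 1628.2 kJ

ΔH_rxn = 1628.2 kJ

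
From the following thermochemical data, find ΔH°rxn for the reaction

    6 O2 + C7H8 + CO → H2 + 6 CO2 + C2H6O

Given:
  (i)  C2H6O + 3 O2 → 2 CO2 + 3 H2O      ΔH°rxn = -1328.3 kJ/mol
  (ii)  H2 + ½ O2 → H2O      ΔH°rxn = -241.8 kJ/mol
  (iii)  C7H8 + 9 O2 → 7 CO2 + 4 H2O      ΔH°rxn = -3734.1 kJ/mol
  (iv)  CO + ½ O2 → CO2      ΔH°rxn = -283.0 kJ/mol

ΔH°rxn = -2447.0 kJ/mol

(i) reversed: +1328.3 kJ/mol
(ii) reversed: +241.8 kJ/mol
(iii) as written: -3734.1 kJ/mol
(iv) as written: -283.0 kJ/mol
ΔH°rxn = (+1328.3) + (+241.8) + (-3734.1) + (-283.0) = -2447.0 kJ/mol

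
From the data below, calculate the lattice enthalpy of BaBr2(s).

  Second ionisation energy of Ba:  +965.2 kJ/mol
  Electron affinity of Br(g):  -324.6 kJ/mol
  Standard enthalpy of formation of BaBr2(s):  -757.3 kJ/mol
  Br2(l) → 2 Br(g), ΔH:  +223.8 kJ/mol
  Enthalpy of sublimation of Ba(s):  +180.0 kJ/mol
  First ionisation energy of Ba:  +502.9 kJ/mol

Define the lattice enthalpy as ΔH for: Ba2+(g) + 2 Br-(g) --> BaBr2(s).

ΔHf° = 1·ΔHsub + 1·(ΣIE) + 1·D(Br2) + 2·EA + U
-757.3 = 1·(+180.0) + 1·(+1468.1) + 1·(+223.8) + 2·(-324.6) + U
U = -757.3 − (+1222.7) = -1980.0 kJ/mol

U = -1980.0 kJ/mol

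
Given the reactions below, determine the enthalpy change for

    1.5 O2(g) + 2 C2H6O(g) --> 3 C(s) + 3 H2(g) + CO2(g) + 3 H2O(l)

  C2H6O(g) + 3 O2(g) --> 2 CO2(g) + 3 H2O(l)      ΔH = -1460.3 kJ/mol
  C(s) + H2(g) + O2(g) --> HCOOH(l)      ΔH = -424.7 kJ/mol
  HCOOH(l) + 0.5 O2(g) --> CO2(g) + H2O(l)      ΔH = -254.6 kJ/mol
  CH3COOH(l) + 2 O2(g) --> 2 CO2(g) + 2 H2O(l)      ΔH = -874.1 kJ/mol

equation 1 × 2 (scale by 2 for the 2 C2H6O(g)): (2)·(-1460.3) = -2920.6 kJ/mol
equation 2 reversed and × 3 (reverse to put C(s) on the product side; scale by 3 for the 3 C(s)): (-3)·(-424.7) = +1274.1 kJ/mol
equation 3 reversed and × 3: (-3)·(-254.6) = +763.8 kJ/mol
equation 4: not needed (CH3COOH(l) appears nowhere else).
Combining the equations, ΔH = (2)·(-1460.3) + (-3)·(-424.7) + (-3)·(-254.6) = -882.7 kJ/mol

ΔH = -882.7 kJ/mol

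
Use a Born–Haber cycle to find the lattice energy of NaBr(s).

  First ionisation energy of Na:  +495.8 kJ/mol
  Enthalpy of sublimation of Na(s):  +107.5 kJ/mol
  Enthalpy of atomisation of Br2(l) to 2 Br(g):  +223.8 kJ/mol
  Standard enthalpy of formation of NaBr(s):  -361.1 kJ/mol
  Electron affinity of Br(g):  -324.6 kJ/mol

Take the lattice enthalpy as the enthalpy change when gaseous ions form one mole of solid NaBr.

ΔHf° = 1·ΔHsub + 1·(ΣIE) + 1/2·D(Br2) + 1·EA + U
-361.1 = 1·(+107.5) + 1·(+495.8) + 1/2·(+223.8) + 1·(-324.6) + U
U = -361.1 − (+390.6) = -751.7 kJ/mol

U = -751.7 kJ/mol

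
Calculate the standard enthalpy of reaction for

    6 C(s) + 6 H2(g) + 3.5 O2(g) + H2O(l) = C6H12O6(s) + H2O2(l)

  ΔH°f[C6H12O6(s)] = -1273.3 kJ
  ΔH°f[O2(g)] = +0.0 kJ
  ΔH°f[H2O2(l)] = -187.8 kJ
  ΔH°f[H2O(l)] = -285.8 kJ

Products: 1·(-1273.3) + 1·(-187.8) = -1461.1
Reactants: 6·(+0.0) + 6·(+0.0) + 7/2·(+0.0) + 1·(-285.8) = -285.8
ΔH° = (-1461.1) − (-285.8) = -1175.3 kJ

ΔH° = -1175.3 kJ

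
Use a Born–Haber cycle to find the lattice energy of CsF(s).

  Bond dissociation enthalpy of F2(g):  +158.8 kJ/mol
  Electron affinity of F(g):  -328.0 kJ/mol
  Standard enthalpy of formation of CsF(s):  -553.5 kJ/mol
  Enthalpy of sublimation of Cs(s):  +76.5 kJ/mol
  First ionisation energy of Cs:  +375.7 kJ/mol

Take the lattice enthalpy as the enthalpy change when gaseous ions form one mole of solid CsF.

ΔHf° = 1·ΔHsub + 1·(ΣIE) + 1/2·D(F2) + 1·EA + U
-553.5 = 1·(+76.5) + 1·(+375.7) + 1/2·(+158.8) + 1·(-328.0) + U
U = -553.5 − (+203.6) = -757.1 kJ/mol

U = -757.1 kJ/mol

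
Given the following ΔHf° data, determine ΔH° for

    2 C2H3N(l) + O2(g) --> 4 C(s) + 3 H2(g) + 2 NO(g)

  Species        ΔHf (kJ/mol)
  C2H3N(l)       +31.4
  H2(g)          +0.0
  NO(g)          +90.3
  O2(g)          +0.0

ΔH°rxn = Σ nΔHf°(products) − Σ nΔHf°(reactants).
Products: 4·(+0.0) + 3·(+0.0) + 2·(+90.3) = +180.6
Reactants: 2·(+31.4) + 1·(+0.0) = +62.8
ΔH° = (+180.6) − (+62.8) = 117.8 kJ/mol

ΔH° = 117.8 kJ/mol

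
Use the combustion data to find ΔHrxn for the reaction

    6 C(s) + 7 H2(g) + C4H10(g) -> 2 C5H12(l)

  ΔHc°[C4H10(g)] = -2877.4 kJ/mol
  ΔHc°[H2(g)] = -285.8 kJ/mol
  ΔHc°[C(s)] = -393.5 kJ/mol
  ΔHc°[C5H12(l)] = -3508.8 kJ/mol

ΔHrxn = -221.4 kJ/mol

Using ΔH = Σ nΔHc°(reactants) − Σ nΔHc°(products):
= [6·(-393.5) + 7·(-285.8) + 1·(-2877.4)] − [2·(-3508.8)]
= -221.4 kJ/mol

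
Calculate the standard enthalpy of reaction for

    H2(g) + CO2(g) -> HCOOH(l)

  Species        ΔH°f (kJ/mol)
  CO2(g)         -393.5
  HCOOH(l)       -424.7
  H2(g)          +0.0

ΔH° = -31.2 kJ/mol

Products: 1·(-424.7) = -424.7
Reactants: 1·(+0.0) + 1·(-393.5) = -393.5
ΔH° = (-424.7) − (-393.5) = -31.2 kJ/mol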